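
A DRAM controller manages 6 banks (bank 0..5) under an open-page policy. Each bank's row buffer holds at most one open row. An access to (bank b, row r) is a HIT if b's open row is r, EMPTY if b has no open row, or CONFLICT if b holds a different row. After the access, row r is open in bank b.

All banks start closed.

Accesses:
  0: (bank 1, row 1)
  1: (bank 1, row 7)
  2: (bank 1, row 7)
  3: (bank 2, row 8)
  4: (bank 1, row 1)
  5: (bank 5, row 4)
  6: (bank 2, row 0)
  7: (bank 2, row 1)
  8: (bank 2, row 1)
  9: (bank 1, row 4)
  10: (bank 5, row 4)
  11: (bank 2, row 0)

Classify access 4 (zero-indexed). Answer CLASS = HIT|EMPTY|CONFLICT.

CLASS = CONFLICT

step 0: bank1 None->1 [EMPTY]
step 1: bank1 1->7 [CONFLICT]
step 2: bank1 7->7 [HIT]
step 3: bank2 None->8 [EMPTY]
step 4: bank1 7->1 [CONFLICT]
step 5: bank5 None->4 [EMPTY]
step 6: bank2 8->0 [CONFLICT]
step 7: bank2 0->1 [CONFLICT]
step 8: bank2 1->1 [HIT]
step 9: bank1 1->4 [CONFLICT]
step 10: bank5 4->4 [HIT]
step 11: bank2 1->0 [CONFLICT]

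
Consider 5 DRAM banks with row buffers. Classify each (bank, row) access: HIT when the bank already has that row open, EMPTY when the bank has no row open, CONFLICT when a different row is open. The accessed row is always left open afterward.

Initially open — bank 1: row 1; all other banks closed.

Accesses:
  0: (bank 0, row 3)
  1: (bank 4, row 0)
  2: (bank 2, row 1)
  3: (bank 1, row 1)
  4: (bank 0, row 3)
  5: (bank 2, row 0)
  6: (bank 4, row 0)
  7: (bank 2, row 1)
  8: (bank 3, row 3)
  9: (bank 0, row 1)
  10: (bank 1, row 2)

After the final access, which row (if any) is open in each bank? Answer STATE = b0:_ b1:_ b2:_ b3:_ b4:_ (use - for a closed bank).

STATE = b0:1 b1:2 b2:1 b3:3 b4:0

#0 (0,3) E
#1 (4,0) E
#2 (2,1) E
#3 (1,1) H  (was 1)
#4 (0,3) H  (was 3)
#5 (2,0) C  (was 1)
#6 (4,0) H  (was 0)
#7 (2,1) C  (was 0)
#8 (3,3) E
#9 (0,1) C  (was 3)
#10 (1,2) C  (was 1)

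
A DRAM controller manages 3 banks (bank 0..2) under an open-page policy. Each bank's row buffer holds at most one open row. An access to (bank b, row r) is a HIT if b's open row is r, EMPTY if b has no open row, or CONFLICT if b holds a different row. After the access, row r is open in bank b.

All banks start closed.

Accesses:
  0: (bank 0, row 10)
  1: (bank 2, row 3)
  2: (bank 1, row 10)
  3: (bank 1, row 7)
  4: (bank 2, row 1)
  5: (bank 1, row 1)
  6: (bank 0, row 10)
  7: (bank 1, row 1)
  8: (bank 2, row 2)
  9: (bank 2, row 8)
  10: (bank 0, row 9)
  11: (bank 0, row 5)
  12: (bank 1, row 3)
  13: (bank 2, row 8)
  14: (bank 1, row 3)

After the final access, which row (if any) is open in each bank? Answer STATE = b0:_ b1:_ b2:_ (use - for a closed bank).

STATE = b0:5 b1:3 b2:8

#0 (0,10) E
#1 (2,3) E
#2 (1,10) E
#3 (1,7) C  (was 10)
#4 (2,1) C  (was 3)
#5 (1,1) C  (was 7)
#6 (0,10) H  (was 10)
#7 (1,1) H  (was 1)
#8 (2,2) C  (was 1)
#9 (2,8) C  (was 2)
#10 (0,9) C  (was 10)
#11 (0,5) C  (was 9)
#12 (1,3) C  (was 1)
#13 (2,8) H  (was 8)
#14 (1,3) H  (was 3)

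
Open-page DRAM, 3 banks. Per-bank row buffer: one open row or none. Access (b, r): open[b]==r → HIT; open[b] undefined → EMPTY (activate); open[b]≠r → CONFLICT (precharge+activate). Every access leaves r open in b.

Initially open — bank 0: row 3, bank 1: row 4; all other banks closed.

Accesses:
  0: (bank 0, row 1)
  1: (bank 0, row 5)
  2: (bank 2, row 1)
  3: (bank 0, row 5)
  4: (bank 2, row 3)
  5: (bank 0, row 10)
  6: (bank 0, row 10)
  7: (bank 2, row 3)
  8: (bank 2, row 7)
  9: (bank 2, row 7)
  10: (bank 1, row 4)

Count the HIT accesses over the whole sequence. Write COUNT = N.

COUNT = 5

  [0] b0 r1: had r3 ⇒ C
  [1] b0 r5: had r1 ⇒ C
  [2] b2 r1: no row ⇒ E
  [3] b0 r5: had r5 ⇒ H
  [4] b2 r3: had r1 ⇒ C
  [5] b0 r10: had r5 ⇒ C
  [6] b0 r10: had r10 ⇒ H
  [7] b2 r3: had r3 ⇒ H
  [8] b2 r7: had r3 ⇒ C
  [9] b2 r7: had r7 ⇒ H
  [10] b1 r4: had r4 ⇒ H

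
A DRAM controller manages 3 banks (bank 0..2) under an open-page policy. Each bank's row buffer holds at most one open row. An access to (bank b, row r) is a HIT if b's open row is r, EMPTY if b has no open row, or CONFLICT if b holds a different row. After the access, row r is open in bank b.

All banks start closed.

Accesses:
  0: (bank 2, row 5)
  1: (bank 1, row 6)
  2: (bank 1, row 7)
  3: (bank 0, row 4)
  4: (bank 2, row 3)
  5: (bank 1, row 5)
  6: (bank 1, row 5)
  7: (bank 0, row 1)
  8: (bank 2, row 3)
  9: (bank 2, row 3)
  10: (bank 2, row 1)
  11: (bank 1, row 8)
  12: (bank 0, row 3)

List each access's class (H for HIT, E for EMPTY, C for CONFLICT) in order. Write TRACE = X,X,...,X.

TRACE = E,E,C,E,C,C,H,C,H,H,C,C,C

  [0] b2 r5: no row ⇒ E
  [1] b1 r6: no row ⇒ E
  [2] b1 r7: had r6 ⇒ C
  [3] b0 r4: no row ⇒ E
  [4] b2 r3: had r5 ⇒ C
  [5] b1 r5: had r7 ⇒ C
  [6] b1 r5: had r5 ⇒ H
  [7] b0 r1: had r4 ⇒ C
  [8] b2 r3: had r3 ⇒ H
  [9] b2 r3: had r3 ⇒ H
  [10] b2 r1: had r3 ⇒ C
  [11] b1 r8: had r5 ⇒ C
  [12] b0 r3: had r1 ⇒ C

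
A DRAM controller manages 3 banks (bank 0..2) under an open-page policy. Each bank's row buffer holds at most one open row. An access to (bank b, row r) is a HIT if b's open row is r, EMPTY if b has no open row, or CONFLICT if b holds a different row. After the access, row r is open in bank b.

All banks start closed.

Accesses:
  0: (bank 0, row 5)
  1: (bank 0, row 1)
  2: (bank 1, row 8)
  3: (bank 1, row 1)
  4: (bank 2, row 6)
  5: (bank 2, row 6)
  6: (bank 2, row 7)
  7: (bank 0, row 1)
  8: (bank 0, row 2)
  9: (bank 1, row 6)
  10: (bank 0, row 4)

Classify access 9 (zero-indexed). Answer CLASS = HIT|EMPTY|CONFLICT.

CLASS = CONFLICT

  [0] b0 r5: no row ⇒ E
  [1] b0 r1: had r5 ⇒ C
  [2] b1 r8: no row ⇒ E
  [3] b1 r1: had r8 ⇒ C
  [4] b2 r6: no row ⇒ E
  [5] b2 r6: had r6 ⇒ H
  [6] b2 r7: had r6 ⇒ C
  [7] b0 r1: had r1 ⇒ H
  [8] b0 r2: had r1 ⇒ C
  [9] b1 r6: had r1 ⇒ C
  [10] b0 r4: had r2 ⇒ C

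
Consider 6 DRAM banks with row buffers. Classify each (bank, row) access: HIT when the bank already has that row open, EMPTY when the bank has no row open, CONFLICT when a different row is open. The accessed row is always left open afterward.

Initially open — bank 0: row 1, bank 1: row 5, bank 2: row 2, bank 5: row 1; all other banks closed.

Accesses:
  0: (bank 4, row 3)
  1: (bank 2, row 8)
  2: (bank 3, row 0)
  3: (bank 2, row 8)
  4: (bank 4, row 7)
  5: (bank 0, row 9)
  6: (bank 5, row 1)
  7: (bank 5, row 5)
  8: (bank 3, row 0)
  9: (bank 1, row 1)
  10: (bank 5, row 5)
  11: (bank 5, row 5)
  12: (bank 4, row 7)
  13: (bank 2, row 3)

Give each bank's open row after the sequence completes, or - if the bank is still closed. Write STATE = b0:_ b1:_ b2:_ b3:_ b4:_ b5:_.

STATE = b0:9 b1:1 b2:3 b3:0 b4:7 b5:5

step 0: bank4 None->3 [EMPTY]
step 1: bank2 2->8 [CONFLICT]
step 2: bank3 None->0 [EMPTY]
step 3: bank2 8->8 [HIT]
step 4: bank4 3->7 [CONFLICT]
step 5: bank0 1->9 [CONFLICT]
step 6: bank5 1->1 [HIT]
step 7: bank5 1->5 [CONFLICT]
step 8: bank3 0->0 [HIT]
step 9: bank1 5->1 [CONFLICT]
step 10: bank5 5->5 [HIT]
step 11: bank5 5->5 [HIT]
step 12: bank4 7->7 [HIT]
step 13: bank2 8->3 [CONFLICT]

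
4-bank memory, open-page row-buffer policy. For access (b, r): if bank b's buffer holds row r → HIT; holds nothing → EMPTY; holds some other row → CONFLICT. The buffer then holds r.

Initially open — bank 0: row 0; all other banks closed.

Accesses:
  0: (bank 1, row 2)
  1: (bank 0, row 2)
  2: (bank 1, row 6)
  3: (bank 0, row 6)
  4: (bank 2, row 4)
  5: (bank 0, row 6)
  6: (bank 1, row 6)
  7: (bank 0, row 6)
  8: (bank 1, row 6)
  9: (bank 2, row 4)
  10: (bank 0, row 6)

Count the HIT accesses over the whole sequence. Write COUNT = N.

COUNT = 6

step 0: bank1 None->2 [EMPTY]
step 1: bank0 0->2 [CONFLICT]
step 2: bank1 2->6 [CONFLICT]
step 3: bank0 2->6 [CONFLICT]
step 4: bank2 None->4 [EMPTY]
step 5: bank0 6->6 [HIT]
step 6: bank1 6->6 [HIT]
step 7: bank0 6->6 [HIT]
step 8: bank1 6->6 [HIT]
step 9: bank2 4->4 [HIT]
step 10: bank0 6->6 [HIT]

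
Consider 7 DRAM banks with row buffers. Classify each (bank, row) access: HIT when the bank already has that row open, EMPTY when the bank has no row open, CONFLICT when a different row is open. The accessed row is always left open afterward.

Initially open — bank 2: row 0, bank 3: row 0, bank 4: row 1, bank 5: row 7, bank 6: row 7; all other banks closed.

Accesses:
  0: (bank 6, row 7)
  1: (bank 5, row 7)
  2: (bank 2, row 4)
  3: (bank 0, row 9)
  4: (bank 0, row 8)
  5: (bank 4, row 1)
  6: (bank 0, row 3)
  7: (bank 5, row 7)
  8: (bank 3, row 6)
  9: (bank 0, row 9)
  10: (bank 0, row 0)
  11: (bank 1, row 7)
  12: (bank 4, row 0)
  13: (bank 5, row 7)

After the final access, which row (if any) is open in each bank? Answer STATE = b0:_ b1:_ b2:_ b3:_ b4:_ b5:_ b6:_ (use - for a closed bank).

STATE = b0:0 b1:7 b2:4 b3:6 b4:0 b5:7 b6:7

#0 (6,7) H  (was 7)
#1 (5,7) H  (was 7)
#2 (2,4) C  (was 0)
#3 (0,9) E
#4 (0,8) C  (was 9)
#5 (4,1) H  (was 1)
#6 (0,3) C  (was 8)
#7 (5,7) H  (was 7)
#8 (3,6) C  (was 0)
#9 (0,9) C  (was 3)
#10 (0,0) C  (was 9)
#11 (1,7) E
#12 (4,0) C  (was 1)
#13 (5,7) H  (was 7)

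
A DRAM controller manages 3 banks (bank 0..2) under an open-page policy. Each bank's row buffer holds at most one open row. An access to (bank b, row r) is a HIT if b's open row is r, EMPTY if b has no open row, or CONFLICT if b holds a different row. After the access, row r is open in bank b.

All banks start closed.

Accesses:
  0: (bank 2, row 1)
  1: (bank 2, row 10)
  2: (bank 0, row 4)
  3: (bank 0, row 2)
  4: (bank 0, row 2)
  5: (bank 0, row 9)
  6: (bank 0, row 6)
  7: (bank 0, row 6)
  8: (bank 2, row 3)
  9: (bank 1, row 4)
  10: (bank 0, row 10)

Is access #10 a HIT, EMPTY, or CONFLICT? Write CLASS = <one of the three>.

#0 (2,1) E
#1 (2,10) C  (was 1)
#2 (0,4) E
#3 (0,2) C  (was 4)
#4 (0,2) H  (was 2)
#5 (0,9) C  (was 2)
#6 (0,6) C  (was 9)
#7 (0,6) H  (was 6)
#8 (2,3) C  (was 10)
#9 (1,4) E
#10 (0,10) C  (was 6)

CLASS = CONFLICT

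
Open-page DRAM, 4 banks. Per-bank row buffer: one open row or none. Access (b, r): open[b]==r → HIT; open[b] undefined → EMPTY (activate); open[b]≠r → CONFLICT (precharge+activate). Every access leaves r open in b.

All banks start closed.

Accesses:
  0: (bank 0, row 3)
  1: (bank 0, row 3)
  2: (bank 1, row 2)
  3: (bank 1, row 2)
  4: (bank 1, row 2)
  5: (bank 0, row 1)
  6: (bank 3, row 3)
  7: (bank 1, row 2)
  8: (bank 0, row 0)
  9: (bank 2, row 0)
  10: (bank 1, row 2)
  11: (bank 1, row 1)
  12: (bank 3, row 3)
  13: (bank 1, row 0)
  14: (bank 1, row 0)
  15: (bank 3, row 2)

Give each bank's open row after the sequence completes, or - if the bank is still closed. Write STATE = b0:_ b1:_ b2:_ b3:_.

  [0] b0 r3: no row ⇒ E
  [1] b0 r3: had r3 ⇒ H
  [2] b1 r2: no row ⇒ E
  [3] b1 r2: had r2 ⇒ H
  [4] b1 r2: had r2 ⇒ H
  [5] b0 r1: had r3 ⇒ C
  [6] b3 r3: no row ⇒ E
  [7] b1 r2: had r2 ⇒ H
  [8] b0 r0: had r1 ⇒ C
  [9] b2 r0: no row ⇒ E
  [10] b1 r2: had r2 ⇒ H
  [11] b1 r1: had r2 ⇒ C
  [12] b3 r3: had r3 ⇒ H
  [13] b1 r0: had r1 ⇒ C
  [14] b1 r0: had r0 ⇒ H
  [15] b3 r2: had r3 ⇒ C

STATE = b0:0 b1:0 b2:0 b3:2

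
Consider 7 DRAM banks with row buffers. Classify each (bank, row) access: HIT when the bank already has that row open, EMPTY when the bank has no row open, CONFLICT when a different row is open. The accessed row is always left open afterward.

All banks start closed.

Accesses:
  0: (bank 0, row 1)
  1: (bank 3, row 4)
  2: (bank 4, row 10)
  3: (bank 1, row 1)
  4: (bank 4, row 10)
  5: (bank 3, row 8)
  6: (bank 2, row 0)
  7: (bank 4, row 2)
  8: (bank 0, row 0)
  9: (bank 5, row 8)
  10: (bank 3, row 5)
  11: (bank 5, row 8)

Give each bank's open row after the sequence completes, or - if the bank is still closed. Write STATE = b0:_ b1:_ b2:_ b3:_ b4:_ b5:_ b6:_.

STATE = b0:0 b1:1 b2:0 b3:5 b4:2 b5:8 b6:-

  [0] b0 r1: no row ⇒ E
  [1] b3 r4: no row ⇒ E
  [2] b4 r10: no row ⇒ E
  [3] b1 r1: no row ⇒ E
  [4] b4 r10: had r10 ⇒ H
  [5] b3 r8: had r4 ⇒ C
  [6] b2 r0: no row ⇒ E
  [7] b4 r2: had r10 ⇒ C
  [8] b0 r0: had r1 ⇒ C
  [9] b5 r8: no row ⇒ E
  [10] b3 r5: had r8 ⇒ C
  [11] b5 r8: had r8 ⇒ H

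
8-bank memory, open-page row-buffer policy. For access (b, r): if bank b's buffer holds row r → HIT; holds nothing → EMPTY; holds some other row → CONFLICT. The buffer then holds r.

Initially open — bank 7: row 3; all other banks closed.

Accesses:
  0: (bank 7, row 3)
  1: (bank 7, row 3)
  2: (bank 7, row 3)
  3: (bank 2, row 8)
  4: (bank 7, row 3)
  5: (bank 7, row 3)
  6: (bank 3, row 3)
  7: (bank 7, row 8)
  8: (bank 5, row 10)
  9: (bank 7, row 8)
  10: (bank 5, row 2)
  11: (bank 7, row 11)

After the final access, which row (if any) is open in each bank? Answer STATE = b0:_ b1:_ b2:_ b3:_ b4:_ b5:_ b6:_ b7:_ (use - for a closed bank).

#0 (7,3) H  (was 3)
#1 (7,3) H  (was 3)
#2 (7,3) H  (was 3)
#3 (2,8) E
#4 (7,3) H  (was 3)
#5 (7,3) H  (was 3)
#6 (3,3) E
#7 (7,8) C  (was 3)
#8 (5,10) E
#9 (7,8) H  (was 8)
#10 (5,2) C  (was 10)
#11 (7,11) C  (was 8)

STATE = b0:- b1:- b2:8 b3:3 b4:- b5:2 b6:- b7:11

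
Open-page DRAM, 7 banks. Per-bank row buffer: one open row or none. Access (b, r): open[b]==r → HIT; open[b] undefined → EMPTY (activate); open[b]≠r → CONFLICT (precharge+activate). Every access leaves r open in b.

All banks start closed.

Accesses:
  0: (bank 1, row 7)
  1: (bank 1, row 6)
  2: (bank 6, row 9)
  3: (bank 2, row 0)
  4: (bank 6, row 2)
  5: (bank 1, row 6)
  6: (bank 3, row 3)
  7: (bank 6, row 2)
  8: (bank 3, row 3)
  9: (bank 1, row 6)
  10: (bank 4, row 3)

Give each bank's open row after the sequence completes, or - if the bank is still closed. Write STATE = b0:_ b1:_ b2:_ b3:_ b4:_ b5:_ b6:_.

STATE = b0:- b1:6 b2:0 b3:3 b4:3 b5:- b6:2

#0 (1,7) E
#1 (1,6) C  (was 7)
#2 (6,9) E
#3 (2,0) E
#4 (6,2) C  (was 9)
#5 (1,6) H  (was 6)
#6 (3,3) E
#7 (6,2) H  (was 2)
#8 (3,3) H  (was 3)
#9 (1,6) H  (was 6)
#10 (4,3) E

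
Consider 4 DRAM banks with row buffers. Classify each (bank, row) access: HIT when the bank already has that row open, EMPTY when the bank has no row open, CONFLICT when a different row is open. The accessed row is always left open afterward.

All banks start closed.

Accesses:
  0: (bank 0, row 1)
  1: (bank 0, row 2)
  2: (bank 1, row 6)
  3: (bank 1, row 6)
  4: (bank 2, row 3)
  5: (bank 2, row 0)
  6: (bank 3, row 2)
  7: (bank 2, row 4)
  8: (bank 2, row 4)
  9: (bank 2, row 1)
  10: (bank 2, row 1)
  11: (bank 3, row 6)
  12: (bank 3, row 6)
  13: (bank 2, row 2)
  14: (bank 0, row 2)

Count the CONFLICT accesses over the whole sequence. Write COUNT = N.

0: bank 0 row 1 — prev None → EMPTY
1: bank 0 row 2 — prev 1 → CONFLICT
2: bank 1 row 6 — prev None → EMPTY
3: bank 1 row 6 — prev 6 → HIT
4: bank 2 row 3 — prev None → EMPTY
5: bank 2 row 0 — prev 3 → CONFLICT
6: bank 3 row 2 — prev None → EMPTY
7: bank 2 row 4 — prev 0 → CONFLICT
8: bank 2 row 4 — prev 4 → HIT
9: bank 2 row 1 — prev 4 → CONFLICT
10: bank 2 row 1 — prev 1 → HIT
11: bank 3 row 6 — prev 2 → CONFLICT
12: bank 3 row 6 — prev 6 → HIT
13: bank 2 row 2 — prev 1 → CONFLICT
14: bank 0 row 2 — prev 2 → HIT

COUNT = 6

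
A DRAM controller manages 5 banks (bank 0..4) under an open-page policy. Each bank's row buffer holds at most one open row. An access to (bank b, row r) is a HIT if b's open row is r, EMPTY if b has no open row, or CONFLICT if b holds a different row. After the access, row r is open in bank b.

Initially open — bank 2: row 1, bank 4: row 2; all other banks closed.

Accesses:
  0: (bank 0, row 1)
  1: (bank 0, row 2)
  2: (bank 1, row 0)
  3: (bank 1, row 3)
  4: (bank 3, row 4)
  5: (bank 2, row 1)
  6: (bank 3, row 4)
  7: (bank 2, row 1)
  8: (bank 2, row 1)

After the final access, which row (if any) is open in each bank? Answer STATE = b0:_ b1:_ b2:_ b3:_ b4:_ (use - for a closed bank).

STATE = b0:2 b1:3 b2:1 b3:4 b4:2

  [0] b0 r1: no row ⇒ E
  [1] b0 r2: had r1 ⇒ C
  [2] b1 r0: no row ⇒ E
  [3] b1 r3: had r0 ⇒ C
  [4] b3 r4: no row ⇒ E
  [5] b2 r1: had r1 ⇒ H
  [6] b3 r4: had r4 ⇒ H
  [7] b2 r1: had r1 ⇒ H
  [8] b2 r1: had r1 ⇒ H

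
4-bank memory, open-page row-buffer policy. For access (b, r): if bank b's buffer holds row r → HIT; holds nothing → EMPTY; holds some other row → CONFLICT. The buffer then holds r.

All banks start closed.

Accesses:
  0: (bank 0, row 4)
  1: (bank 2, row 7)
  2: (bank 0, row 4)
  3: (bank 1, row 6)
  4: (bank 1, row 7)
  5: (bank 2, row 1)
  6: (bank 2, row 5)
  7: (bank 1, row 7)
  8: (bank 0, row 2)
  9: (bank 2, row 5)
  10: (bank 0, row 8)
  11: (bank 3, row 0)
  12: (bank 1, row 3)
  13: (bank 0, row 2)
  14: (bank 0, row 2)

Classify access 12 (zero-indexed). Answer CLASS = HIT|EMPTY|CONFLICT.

CLASS = CONFLICT

0: bank 0 row 4 — prev None → EMPTY
1: bank 2 row 7 — prev None → EMPTY
2: bank 0 row 4 — prev 4 → HIT
3: bank 1 row 6 — prev None → EMPTY
4: bank 1 row 7 — prev 6 → CONFLICT
5: bank 2 row 1 — prev 7 → CONFLICT
6: bank 2 row 5 — prev 1 → CONFLICT
7: bank 1 row 7 — prev 7 → HIT
8: bank 0 row 2 — prev 4 → CONFLICT
9: bank 2 row 5 — prev 5 → HIT
10: bank 0 row 8 — prev 2 → CONFLICT
11: bank 3 row 0 — prev None → EMPTY
12: bank 1 row 3 — prev 7 → CONFLICT
13: bank 0 row 2 — prev 8 → CONFLICT
14: bank 0 row 2 — prev 2 → HIT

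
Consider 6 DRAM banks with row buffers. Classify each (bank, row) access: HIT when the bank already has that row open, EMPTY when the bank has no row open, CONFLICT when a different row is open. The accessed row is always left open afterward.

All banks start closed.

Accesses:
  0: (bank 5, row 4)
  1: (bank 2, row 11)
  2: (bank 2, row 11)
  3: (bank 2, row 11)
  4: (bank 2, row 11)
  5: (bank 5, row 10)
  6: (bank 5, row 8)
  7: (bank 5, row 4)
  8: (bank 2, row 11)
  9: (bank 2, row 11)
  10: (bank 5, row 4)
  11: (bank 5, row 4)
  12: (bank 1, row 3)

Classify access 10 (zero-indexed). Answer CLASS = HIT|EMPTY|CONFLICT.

step 0: bank5 None->4 [EMPTY]
step 1: bank2 None->11 [EMPTY]
step 2: bank2 11->11 [HIT]
step 3: bank2 11->11 [HIT]
step 4: bank2 11->11 [HIT]
step 5: bank5 4->10 [CONFLICT]
step 6: bank5 10->8 [CONFLICT]
step 7: bank5 8->4 [CONFLICT]
step 8: bank2 11->11 [HIT]
step 9: bank2 11->11 [HIT]
step 10: bank5 4->4 [HIT]
step 11: bank5 4->4 [HIT]
step 12: bank1 None->3 [EMPTY]

CLASS = HIT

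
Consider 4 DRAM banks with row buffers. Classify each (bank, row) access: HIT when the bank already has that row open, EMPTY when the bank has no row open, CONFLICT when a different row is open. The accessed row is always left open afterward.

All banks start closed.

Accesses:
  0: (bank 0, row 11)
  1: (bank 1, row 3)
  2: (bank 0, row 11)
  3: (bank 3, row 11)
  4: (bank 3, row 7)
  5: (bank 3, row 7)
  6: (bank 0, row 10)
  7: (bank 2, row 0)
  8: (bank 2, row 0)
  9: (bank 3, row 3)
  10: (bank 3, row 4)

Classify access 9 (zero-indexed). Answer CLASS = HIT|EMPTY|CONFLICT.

step 0: bank0 None->11 [EMPTY]
step 1: bank1 None->3 [EMPTY]
step 2: bank0 11->11 [HIT]
step 3: bank3 None->11 [EMPTY]
step 4: bank3 11->7 [CONFLICT]
step 5: bank3 7->7 [HIT]
step 6: bank0 11->10 [CONFLICT]
step 7: bank2 None->0 [EMPTY]
step 8: bank2 0->0 [HIT]
step 9: bank3 7->3 [CONFLICT]
step 10: bank3 3->4 [CONFLICT]

CLASS = CONFLICT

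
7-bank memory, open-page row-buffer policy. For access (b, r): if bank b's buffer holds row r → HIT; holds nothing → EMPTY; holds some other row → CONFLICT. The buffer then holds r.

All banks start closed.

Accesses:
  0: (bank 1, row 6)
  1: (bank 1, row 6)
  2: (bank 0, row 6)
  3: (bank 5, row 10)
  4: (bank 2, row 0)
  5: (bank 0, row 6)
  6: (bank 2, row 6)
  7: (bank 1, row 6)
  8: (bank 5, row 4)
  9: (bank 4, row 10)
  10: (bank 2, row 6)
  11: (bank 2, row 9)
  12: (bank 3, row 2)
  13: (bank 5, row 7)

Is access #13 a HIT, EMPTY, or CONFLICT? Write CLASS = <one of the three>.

CLASS = CONFLICT

step 0: bank1 None->6 [EMPTY]
step 1: bank1 6->6 [HIT]
step 2: bank0 None->6 [EMPTY]
step 3: bank5 None->10 [EMPTY]
step 4: bank2 None->0 [EMPTY]
step 5: bank0 6->6 [HIT]
step 6: bank2 0->6 [CONFLICT]
step 7: bank1 6->6 [HIT]
step 8: bank5 10->4 [CONFLICT]
step 9: bank4 None->10 [EMPTY]
step 10: bank2 6->6 [HIT]
step 11: bank2 6->9 [CONFLICT]
step 12: bank3 None->2 [EMPTY]
step 13: bank5 4->7 [CONFLICT]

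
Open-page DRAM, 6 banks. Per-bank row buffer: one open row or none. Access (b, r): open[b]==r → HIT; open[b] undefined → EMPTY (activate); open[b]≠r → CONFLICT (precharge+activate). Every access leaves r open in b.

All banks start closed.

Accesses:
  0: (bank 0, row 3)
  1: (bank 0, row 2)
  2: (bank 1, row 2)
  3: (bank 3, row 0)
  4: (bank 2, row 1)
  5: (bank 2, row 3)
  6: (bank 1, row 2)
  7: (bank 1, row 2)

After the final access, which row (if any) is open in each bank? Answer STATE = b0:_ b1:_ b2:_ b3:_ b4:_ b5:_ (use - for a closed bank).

STATE = b0:2 b1:2 b2:3 b3:0 b4:- b5:-

step 0: bank0 None->3 [EMPTY]
step 1: bank0 3->2 [CONFLICT]
step 2: bank1 None->2 [EMPTY]
step 3: bank3 None->0 [EMPTY]
step 4: bank2 None->1 [EMPTY]
step 5: bank2 1->3 [CONFLICT]
step 6: bank1 2->2 [HIT]
step 7: bank1 2->2 [HIT]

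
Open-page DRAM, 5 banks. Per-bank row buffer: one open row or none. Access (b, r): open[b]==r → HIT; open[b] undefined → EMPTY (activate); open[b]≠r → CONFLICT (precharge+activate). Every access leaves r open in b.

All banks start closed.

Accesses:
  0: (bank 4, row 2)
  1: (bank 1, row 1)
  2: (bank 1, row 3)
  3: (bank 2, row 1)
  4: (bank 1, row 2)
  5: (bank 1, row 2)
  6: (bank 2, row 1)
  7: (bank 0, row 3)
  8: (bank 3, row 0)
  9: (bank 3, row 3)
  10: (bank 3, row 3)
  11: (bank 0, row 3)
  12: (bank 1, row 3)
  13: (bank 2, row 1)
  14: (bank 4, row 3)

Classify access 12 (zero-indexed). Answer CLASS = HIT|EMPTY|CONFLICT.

step 0: bank4 None->2 [EMPTY]
step 1: bank1 None->1 [EMPTY]
step 2: bank1 1->3 [CONFLICT]
step 3: bank2 None->1 [EMPTY]
step 4: bank1 3->2 [CONFLICT]
step 5: bank1 2->2 [HIT]
step 6: bank2 1->1 [HIT]
step 7: bank0 None->3 [EMPTY]
step 8: bank3 None->0 [EMPTY]
step 9: bank3 0->3 [CONFLICT]
step 10: bank3 3->3 [HIT]
step 11: bank0 3->3 [HIT]
step 12: bank1 2->3 [CONFLICT]
step 13: bank2 1->1 [HIT]
step 14: bank4 2->3 [CONFLICT]

CLASS = CONFLICT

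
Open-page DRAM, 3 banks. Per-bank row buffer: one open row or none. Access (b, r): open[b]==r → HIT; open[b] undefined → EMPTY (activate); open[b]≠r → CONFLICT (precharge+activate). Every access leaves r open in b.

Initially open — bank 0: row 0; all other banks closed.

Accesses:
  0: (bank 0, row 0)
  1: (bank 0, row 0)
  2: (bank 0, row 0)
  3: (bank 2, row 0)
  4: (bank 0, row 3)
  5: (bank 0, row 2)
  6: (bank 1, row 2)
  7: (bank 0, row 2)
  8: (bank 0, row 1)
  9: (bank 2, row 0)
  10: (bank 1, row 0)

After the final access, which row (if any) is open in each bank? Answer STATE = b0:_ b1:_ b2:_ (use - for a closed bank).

STATE = b0:1 b1:0 b2:0

  [0] b0 r0: had r0 ⇒ H
  [1] b0 r0: had r0 ⇒ H
  [2] b0 r0: had r0 ⇒ H
  [3] b2 r0: no row ⇒ E
  [4] b0 r3: had r0 ⇒ C
  [5] b0 r2: had r3 ⇒ C
  [6] b1 r2: no row ⇒ E
  [7] b0 r2: had r2 ⇒ H
  [8] b0 r1: had r2 ⇒ C
  [9] b2 r0: had r0 ⇒ H
  [10] b1 r0: had r2 ⇒ C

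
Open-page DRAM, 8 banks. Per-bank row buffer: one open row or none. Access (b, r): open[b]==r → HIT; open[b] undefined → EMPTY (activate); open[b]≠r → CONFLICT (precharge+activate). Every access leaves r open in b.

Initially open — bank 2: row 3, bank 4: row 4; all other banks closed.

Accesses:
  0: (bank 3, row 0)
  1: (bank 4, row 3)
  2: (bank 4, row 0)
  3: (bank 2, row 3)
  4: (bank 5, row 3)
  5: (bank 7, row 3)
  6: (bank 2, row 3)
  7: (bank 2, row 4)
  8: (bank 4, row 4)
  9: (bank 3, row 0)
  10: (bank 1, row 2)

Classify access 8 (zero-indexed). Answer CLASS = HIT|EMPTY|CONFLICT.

0: bank 3 row 0 — prev None → EMPTY
1: bank 4 row 3 — prev 4 → CONFLICT
2: bank 4 row 0 — prev 3 → CONFLICT
3: bank 2 row 3 — prev 3 → HIT
4: bank 5 row 3 — prev None → EMPTY
5: bank 7 row 3 — prev None → EMPTY
6: bank 2 row 3 — prev 3 → HIT
7: bank 2 row 4 — prev 3 → CONFLICT
8: bank 4 row 4 — prev 0 → CONFLICT
9: bank 3 row 0 — prev 0 → HIT
10: bank 1 row 2 — prev None → EMPTY

CLASS = CONFLICT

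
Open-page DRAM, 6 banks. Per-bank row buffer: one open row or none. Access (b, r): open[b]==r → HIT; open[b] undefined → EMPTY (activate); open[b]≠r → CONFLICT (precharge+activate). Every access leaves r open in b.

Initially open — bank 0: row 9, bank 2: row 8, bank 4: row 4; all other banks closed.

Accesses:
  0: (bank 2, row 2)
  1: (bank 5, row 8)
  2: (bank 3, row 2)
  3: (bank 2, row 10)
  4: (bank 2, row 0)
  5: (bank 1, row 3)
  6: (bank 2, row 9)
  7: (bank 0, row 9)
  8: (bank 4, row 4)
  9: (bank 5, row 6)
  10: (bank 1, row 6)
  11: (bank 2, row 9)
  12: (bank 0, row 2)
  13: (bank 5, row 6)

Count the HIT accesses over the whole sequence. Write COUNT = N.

COUNT = 4

step 0: bank2 8->2 [CONFLICT]
step 1: bank5 None->8 [EMPTY]
step 2: bank3 None->2 [EMPTY]
step 3: bank2 2->10 [CONFLICT]
step 4: bank2 10->0 [CONFLICT]
step 5: bank1 None->3 [EMPTY]
step 6: bank2 0->9 [CONFLICT]
step 7: bank0 9->9 [HIT]
step 8: bank4 4->4 [HIT]
step 9: bank5 8->6 [CONFLICT]
step 10: bank1 3->6 [CONFLICT]
step 11: bank2 9->9 [HIT]
step 12: bank0 9->2 [CONFLICT]
step 13: bank5 6->6 [HIT]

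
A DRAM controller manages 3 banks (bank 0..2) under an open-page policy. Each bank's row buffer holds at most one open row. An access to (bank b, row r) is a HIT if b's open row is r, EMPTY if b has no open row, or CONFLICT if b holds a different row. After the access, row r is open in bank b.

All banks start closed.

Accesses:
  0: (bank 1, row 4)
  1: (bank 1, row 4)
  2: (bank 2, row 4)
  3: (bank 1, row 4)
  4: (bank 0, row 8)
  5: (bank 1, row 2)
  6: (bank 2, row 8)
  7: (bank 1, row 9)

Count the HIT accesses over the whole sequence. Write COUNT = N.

0: bank 1 row 4 — prev None → EMPTY
1: bank 1 row 4 — prev 4 → HIT
2: bank 2 row 4 — prev None → EMPTY
3: bank 1 row 4 — prev 4 → HIT
4: bank 0 row 8 — prev None → EMPTY
5: bank 1 row 2 — prev 4 → CONFLICT
6: bank 2 row 8 — prev 4 → CONFLICT
7: bank 1 row 9 — prev 2 → CONFLICT

COUNT = 2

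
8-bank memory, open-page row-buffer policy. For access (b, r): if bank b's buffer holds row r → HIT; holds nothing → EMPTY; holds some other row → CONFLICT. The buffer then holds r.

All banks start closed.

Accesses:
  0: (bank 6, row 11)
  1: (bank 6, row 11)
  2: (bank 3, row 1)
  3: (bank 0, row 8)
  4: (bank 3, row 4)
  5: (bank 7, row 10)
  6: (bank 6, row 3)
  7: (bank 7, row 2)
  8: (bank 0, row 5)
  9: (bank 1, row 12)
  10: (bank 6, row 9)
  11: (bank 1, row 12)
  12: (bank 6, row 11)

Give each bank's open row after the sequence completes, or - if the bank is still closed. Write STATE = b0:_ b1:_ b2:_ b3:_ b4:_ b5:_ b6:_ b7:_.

  [0] b6 r11: no row ⇒ E
  [1] b6 r11: had r11 ⇒ H
  [2] b3 r1: no row ⇒ E
  [3] b0 r8: no row ⇒ E
  [4] b3 r4: had r1 ⇒ C
  [5] b7 r10: no row ⇒ E
  [6] b6 r3: had r11 ⇒ C
  [7] b7 r2: had r10 ⇒ C
  [8] b0 r5: had r8 ⇒ C
  [9] b1 r12: no row ⇒ E
  [10] b6 r9: had r3 ⇒ C
  [11] b1 r12: had r12 ⇒ H
  [12] b6 r11: had r9 ⇒ C

STATE = b0:5 b1:12 b2:- b3:4 b4:- b5:- b6:11 b7:2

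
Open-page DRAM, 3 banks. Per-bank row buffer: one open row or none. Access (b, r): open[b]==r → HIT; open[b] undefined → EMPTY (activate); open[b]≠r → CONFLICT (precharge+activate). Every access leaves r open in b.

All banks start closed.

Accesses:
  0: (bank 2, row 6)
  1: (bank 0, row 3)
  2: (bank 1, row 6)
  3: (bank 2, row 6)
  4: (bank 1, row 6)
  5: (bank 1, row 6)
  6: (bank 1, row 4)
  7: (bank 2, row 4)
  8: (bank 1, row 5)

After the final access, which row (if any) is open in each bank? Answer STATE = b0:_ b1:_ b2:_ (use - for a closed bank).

STATE = b0:3 b1:5 b2:4

0: bank 2 row 6 — prev None → EMPTY
1: bank 0 row 3 — prev None → EMPTY
2: bank 1 row 6 — prev None → EMPTY
3: bank 2 row 6 — prev 6 → HIT
4: bank 1 row 6 — prev 6 → HIT
5: bank 1 row 6 — prev 6 → HIT
6: bank 1 row 4 — prev 6 → CONFLICT
7: bank 2 row 4 — prev 6 → CONFLICT
8: bank 1 row 5 — prev 4 → CONFLICT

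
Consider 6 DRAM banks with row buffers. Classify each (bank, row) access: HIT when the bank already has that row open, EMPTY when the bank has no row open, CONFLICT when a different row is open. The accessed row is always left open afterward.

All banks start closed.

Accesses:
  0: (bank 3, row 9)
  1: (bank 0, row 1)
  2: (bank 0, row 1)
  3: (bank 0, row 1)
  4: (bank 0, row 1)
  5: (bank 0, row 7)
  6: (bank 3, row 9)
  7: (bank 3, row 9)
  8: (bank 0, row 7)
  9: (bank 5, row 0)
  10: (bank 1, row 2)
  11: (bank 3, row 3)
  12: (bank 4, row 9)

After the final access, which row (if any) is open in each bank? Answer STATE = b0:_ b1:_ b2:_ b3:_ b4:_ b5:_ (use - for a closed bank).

STATE = b0:7 b1:2 b2:- b3:3 b4:9 b5:0

  [0] b3 r9: no row ⇒ E
  [1] b0 r1: no row ⇒ E
  [2] b0 r1: had r1 ⇒ H
  [3] b0 r1: had r1 ⇒ H
  [4] b0 r1: had r1 ⇒ H
  [5] b0 r7: had r1 ⇒ C
  [6] b3 r9: had r9 ⇒ H
  [7] b3 r9: had r9 ⇒ H
  [8] b0 r7: had r7 ⇒ H
  [9] b5 r0: no row ⇒ E
  [10] b1 r2: no row ⇒ E
  [11] b3 r3: had r9 ⇒ C
  [12] b4 r9: no row ⇒ E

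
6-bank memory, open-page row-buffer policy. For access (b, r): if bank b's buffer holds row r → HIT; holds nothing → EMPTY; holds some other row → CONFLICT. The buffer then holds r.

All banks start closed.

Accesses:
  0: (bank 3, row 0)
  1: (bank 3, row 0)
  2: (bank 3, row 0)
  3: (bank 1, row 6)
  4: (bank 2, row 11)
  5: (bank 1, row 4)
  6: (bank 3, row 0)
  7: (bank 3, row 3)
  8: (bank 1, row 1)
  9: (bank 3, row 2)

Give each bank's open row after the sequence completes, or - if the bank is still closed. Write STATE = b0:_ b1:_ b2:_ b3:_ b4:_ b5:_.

STATE = b0:- b1:1 b2:11 b3:2 b4:- b5:-

0: bank 3 row 0 — prev None → EMPTY
1: bank 3 row 0 — prev 0 → HIT
2: bank 3 row 0 — prev 0 → HIT
3: bank 1 row 6 — prev None → EMPTY
4: bank 2 row 11 — prev None → EMPTY
5: bank 1 row 4 — prev 6 → CONFLICT
6: bank 3 row 0 — prev 0 → HIT
7: bank 3 row 3 — prev 0 → CONFLICT
8: bank 1 row 1 — prev 4 → CONFLICT
9: bank 3 row 2 — prev 3 → CONFLICT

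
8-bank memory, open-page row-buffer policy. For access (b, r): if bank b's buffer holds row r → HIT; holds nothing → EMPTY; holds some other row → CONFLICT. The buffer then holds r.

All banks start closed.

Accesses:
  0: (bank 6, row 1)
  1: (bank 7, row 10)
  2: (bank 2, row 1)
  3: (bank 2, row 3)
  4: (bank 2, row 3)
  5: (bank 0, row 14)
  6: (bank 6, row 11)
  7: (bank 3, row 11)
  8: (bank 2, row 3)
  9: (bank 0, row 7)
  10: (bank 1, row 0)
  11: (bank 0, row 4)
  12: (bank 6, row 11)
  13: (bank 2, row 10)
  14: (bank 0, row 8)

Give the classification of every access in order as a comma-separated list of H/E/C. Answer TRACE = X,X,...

TRACE = E,E,E,C,H,E,C,E,H,C,E,C,H,C,C

  [0] b6 r1: no row ⇒ E
  [1] b7 r10: no row ⇒ E
  [2] b2 r1: no row ⇒ E
  [3] b2 r3: had r1 ⇒ C
  [4] b2 r3: had r3 ⇒ H
  [5] b0 r14: no row ⇒ E
  [6] b6 r11: had r1 ⇒ C
  [7] b3 r11: no row ⇒ E
  [8] b2 r3: had r3 ⇒ H
  [9] b0 r7: had r14 ⇒ C
  [10] b1 r0: no row ⇒ E
  [11] b0 r4: had r7 ⇒ C
  [12] b6 r11: had r11 ⇒ H
  [13] b2 r10: had r3 ⇒ C
  [14] b0 r8: had r4 ⇒ C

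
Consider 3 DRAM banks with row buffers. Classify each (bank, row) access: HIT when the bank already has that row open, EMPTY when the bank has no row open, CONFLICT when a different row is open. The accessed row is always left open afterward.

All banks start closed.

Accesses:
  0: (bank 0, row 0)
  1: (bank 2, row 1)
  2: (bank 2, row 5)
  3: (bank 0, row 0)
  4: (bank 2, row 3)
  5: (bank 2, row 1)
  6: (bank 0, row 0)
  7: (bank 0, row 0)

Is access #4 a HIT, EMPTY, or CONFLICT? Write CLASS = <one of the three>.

  [0] b0 r0: no row ⇒ E
  [1] b2 r1: no row ⇒ E
  [2] b2 r5: had r1 ⇒ C
  [3] b0 r0: had r0 ⇒ H
  [4] b2 r3: had r5 ⇒ C
  [5] b2 r1: had r3 ⇒ C
  [6] b0 r0: had r0 ⇒ H
  [7] b0 r0: had r0 ⇒ H

CLASS = CONFLICT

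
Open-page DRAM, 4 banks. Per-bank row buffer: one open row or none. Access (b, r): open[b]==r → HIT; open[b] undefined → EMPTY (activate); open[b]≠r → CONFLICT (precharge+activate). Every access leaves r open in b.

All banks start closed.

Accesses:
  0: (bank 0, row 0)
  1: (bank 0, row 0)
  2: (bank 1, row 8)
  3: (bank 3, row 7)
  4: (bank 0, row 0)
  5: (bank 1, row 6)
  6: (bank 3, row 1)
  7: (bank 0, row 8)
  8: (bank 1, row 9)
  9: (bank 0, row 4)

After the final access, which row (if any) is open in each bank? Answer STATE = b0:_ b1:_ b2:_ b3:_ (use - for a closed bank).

#0 (0,0) E
#1 (0,0) H  (was 0)
#2 (1,8) E
#3 (3,7) E
#4 (0,0) H  (was 0)
#5 (1,6) C  (was 8)
#6 (3,1) C  (was 7)
#7 (0,8) C  (was 0)
#8 (1,9) C  (was 6)
#9 (0,4) C  (was 8)

STATE = b0:4 b1:9 b2:- b3:1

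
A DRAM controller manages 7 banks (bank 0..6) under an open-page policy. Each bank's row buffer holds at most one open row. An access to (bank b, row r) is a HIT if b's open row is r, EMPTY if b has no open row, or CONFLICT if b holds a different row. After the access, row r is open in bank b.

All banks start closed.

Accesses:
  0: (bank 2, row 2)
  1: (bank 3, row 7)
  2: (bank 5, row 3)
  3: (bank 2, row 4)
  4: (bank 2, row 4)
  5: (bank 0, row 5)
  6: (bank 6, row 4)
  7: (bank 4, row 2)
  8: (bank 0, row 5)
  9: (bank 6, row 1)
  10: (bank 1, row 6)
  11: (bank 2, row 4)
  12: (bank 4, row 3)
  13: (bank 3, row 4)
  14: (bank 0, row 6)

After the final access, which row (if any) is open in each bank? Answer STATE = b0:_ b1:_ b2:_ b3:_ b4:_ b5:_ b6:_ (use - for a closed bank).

  [0] b2 r2: no row ⇒ E
  [1] b3 r7: no row ⇒ E
  [2] b5 r3: no row ⇒ E
  [3] b2 r4: had r2 ⇒ C
  [4] b2 r4: had r4 ⇒ H
  [5] b0 r5: no row ⇒ E
  [6] b6 r4: no row ⇒ E
  [7] b4 r2: no row ⇒ E
  [8] b0 r5: had r5 ⇒ H
  [9] b6 r1: had r4 ⇒ C
  [10] b1 r6: no row ⇒ E
  [11] b2 r4: had r4 ⇒ H
  [12] b4 r3: had r2 ⇒ C
  [13] b3 r4: had r7 ⇒ C
  [14] b0 r6: had r5 ⇒ C

STATE = b0:6 b1:6 b2:4 b3:4 b4:3 b5:3 b6:1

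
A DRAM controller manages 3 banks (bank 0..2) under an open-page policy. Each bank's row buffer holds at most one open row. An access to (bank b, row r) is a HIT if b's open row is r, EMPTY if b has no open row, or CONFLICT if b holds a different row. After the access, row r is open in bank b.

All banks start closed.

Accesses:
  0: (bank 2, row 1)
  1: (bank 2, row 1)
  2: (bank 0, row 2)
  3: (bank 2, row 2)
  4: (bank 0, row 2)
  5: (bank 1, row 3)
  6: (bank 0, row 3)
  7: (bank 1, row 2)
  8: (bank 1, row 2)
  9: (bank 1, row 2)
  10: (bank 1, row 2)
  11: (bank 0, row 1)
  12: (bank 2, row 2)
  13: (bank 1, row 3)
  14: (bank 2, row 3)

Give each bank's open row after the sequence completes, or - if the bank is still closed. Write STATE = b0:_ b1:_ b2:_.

#0 (2,1) E
#1 (2,1) H  (was 1)
#2 (0,2) E
#3 (2,2) C  (was 1)
#4 (0,2) H  (was 2)
#5 (1,3) E
#6 (0,3) C  (was 2)
#7 (1,2) C  (was 3)
#8 (1,2) H  (was 2)
#9 (1,2) H  (was 2)
#10 (1,2) H  (was 2)
#11 (0,1) C  (was 3)
#12 (2,2) H  (was 2)
#13 (1,3) C  (was 2)
#14 (2,3) C  (was 2)

STATE = b0:1 b1:3 b2:3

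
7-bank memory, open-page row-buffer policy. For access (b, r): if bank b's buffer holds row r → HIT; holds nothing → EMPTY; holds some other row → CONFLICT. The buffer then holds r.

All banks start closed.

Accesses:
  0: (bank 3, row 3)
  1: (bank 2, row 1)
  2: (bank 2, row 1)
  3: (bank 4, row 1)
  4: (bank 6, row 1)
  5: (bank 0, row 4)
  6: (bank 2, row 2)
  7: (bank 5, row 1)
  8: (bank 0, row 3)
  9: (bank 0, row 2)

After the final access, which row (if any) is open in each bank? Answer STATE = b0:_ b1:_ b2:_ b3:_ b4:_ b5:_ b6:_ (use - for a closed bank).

  [0] b3 r3: no row ⇒ E
  [1] b2 r1: no row ⇒ E
  [2] b2 r1: had r1 ⇒ H
  [3] b4 r1: no row ⇒ E
  [4] b6 r1: no row ⇒ E
  [5] b0 r4: no row ⇒ E
  [6] b2 r2: had r1 ⇒ C
  [7] b5 r1: no row ⇒ E
  [8] b0 r3: had r4 ⇒ C
  [9] b0 r2: had r3 ⇒ C

STATE = b0:2 b1:- b2:2 b3:3 b4:1 b5:1 b6:1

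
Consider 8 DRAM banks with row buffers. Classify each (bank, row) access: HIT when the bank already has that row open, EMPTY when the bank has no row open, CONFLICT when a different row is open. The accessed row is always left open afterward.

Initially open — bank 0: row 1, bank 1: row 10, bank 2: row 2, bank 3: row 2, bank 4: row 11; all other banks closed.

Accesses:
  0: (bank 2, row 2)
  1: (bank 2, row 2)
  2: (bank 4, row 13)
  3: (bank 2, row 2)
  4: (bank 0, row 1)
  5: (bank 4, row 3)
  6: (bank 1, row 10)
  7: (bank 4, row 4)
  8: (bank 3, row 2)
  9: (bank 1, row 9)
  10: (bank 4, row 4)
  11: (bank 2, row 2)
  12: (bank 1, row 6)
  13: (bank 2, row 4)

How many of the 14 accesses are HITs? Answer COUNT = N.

COUNT = 8

#0 (2,2) H  (was 2)
#1 (2,2) H  (was 2)
#2 (4,13) C  (was 11)
#3 (2,2) H  (was 2)
#4 (0,1) H  (was 1)
#5 (4,3) C  (was 13)
#6 (1,10) H  (was 10)
#7 (4,4) C  (was 3)
#8 (3,2) H  (was 2)
#9 (1,9) C  (was 10)
#10 (4,4) H  (was 4)
#11 (2,2) H  (was 2)
#12 (1,6) C  (was 9)
#13 (2,4) C  (was 2)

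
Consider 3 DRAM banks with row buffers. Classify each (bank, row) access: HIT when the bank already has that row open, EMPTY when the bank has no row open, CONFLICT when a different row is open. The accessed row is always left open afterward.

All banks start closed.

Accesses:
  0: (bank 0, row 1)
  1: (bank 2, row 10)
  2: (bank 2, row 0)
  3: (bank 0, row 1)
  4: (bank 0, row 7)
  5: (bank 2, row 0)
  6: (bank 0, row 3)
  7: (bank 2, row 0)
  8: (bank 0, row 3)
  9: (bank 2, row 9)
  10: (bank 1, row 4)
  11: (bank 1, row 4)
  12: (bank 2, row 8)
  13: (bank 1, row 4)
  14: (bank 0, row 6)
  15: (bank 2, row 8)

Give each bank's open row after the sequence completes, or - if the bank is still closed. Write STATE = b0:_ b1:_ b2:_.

#0 (0,1) E
#1 (2,10) E
#2 (2,0) C  (was 10)
#3 (0,1) H  (was 1)
#4 (0,7) C  (was 1)
#5 (2,0) H  (was 0)
#6 (0,3) C  (was 7)
#7 (2,0) H  (was 0)
#8 (0,3) H  (was 3)
#9 (2,9) C  (was 0)
#10 (1,4) E
#11 (1,4) H  (was 4)
#12 (2,8) C  (was 9)
#13 (1,4) H  (was 4)
#14 (0,6) C  (was 3)
#15 (2,8) H  (was 8)

STATE = b0:6 b1:4 b2:8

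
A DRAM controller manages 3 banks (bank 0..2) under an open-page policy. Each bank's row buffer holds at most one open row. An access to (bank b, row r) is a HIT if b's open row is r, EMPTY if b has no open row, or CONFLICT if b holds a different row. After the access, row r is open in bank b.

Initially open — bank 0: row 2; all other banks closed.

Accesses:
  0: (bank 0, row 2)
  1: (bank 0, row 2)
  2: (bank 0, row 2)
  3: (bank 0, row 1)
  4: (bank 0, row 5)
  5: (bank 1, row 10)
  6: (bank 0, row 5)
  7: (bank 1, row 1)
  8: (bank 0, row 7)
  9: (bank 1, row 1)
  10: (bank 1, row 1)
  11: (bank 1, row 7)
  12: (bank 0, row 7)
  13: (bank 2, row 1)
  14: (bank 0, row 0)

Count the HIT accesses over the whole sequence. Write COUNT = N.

step 0: bank0 2->2 [HIT]
step 1: bank0 2->2 [HIT]
step 2: bank0 2->2 [HIT]
step 3: bank0 2->1 [CONFLICT]
step 4: bank0 1->5 [CONFLICT]
step 5: bank1 None->10 [EMPTY]
step 6: bank0 5->5 [HIT]
step 7: bank1 10->1 [CONFLICT]
step 8: bank0 5->7 [CONFLICT]
step 9: bank1 1->1 [HIT]
step 10: bank1 1->1 [HIT]
step 11: bank1 1->7 [CONFLICT]
step 12: bank0 7->7 [HIT]
step 13: bank2 None->1 [EMPTY]
step 14: bank0 7->0 [CONFLICT]

COUNT = 7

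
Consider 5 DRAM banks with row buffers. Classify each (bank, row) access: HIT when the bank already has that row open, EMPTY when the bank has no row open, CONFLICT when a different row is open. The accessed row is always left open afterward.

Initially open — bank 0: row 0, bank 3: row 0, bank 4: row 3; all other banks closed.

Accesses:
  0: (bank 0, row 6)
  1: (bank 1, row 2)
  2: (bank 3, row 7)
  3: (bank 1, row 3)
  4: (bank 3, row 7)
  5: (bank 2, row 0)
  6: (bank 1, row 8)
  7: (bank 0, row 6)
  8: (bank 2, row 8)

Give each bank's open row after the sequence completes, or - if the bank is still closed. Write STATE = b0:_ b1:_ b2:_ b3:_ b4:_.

STATE = b0:6 b1:8 b2:8 b3:7 b4:3

step 0: bank0 0->6 [CONFLICT]
step 1: bank1 None->2 [EMPTY]
step 2: bank3 0->7 [CONFLICT]
step 3: bank1 2->3 [CONFLICT]
step 4: bank3 7->7 [HIT]
step 5: bank2 None->0 [EMPTY]
step 6: bank1 3->8 [CONFLICT]
step 7: bank0 6->6 [HIT]
step 8: bank2 0->8 [CONFLICT]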